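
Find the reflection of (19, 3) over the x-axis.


Reflection across x-axis: (x, y) -> (x, -y)
(19, 3) -> (19, -3)

(19, -3)


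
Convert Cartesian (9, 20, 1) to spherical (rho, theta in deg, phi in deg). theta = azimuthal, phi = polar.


rho = sqrt(9^2 + 20^2 + 1^2) = 21.9545
theta = atan2(20, 9) = 65.7723 deg
phi = acos(1/21.9545) = 87.3893 deg

rho = 21.9545, theta = 65.7723 deg, phi = 87.3893 deg


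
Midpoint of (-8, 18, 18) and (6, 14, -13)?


Midpoint = ((-8+6)/2, (18+14)/2, (18+-13)/2) = (-1, 16, 2.5)

(-1, 16, 2.5)


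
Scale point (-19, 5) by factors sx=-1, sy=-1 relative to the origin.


Scaling: (x*sx, y*sy) = (-19*-1, 5*-1) = (19, -5)

(19, -5)


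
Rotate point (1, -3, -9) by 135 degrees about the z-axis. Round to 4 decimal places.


x' = 1*cos(135) - -3*sin(135) = 1.4142
y' = 1*sin(135) + -3*cos(135) = 2.8284
z' = -9

(1.4142, 2.8284, -9)


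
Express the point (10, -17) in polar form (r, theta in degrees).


r = sqrt(10^2 + (-17)^2) = 19.7231
theta = atan2(-17, 10) = 300.4655 degrees

r = 19.7231, theta = 300.4655 degrees


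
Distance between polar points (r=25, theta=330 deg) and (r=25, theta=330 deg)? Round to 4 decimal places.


d = sqrt(r1^2 + r2^2 - 2*r1*r2*cos(t2-t1))
d = sqrt(25^2 + 25^2 - 2*25*25*cos(330-330)) = 0

0


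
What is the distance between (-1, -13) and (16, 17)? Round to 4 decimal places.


d = sqrt((16--1)^2 + (17--13)^2) = 34.4819

34.4819


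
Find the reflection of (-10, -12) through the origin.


Reflection through origin: (x, y) -> (-x, -y)
(-10, -12) -> (10, 12)

(10, 12)


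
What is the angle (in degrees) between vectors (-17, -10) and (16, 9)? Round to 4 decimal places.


dot = -17*16 + -10*9 = -362
|u| = 19.7231, |v| = 18.3576
cos(angle) = -0.9998
angle = 178.8922 degrees

178.8922 degrees


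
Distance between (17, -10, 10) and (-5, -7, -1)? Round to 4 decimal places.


d = sqrt((-5-17)^2 + (-7--10)^2 + (-1-10)^2) = 24.779

24.779


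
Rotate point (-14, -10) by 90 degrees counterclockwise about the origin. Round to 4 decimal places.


x' = -14*cos(90) - -10*sin(90) = 10
y' = -14*sin(90) + -10*cos(90) = -14

(10, -14)


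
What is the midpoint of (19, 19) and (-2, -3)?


Midpoint = ((19+-2)/2, (19+-3)/2) = (8.5, 8)

(8.5, 8)


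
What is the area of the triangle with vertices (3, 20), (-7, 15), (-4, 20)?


Area = |x1(y2-y3) + x2(y3-y1) + x3(y1-y2)| / 2
= |3*(15-20) + -7*(20-20) + -4*(20-15)| / 2
= 17.5

17.5


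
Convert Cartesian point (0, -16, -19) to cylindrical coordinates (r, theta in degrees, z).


r = sqrt(0^2 + (-16)^2) = 16
theta = atan2(-16, 0) = 270 deg
z = -19

r = 16, theta = 270 deg, z = -19


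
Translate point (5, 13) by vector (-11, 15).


Translation: (x+dx, y+dy) = (5+-11, 13+15) = (-6, 28)

(-6, 28)


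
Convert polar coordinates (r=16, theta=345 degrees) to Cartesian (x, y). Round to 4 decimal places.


x = 16 * cos(345) = 15.4548
y = 16 * sin(345) = -4.1411

(15.4548, -4.1411)


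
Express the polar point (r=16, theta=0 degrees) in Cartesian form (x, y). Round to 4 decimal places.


x = 16 * cos(0) = 16
y = 16 * sin(0) = 0

(16, 0)


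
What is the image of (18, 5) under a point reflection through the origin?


Reflection through origin: (x, y) -> (-x, -y)
(18, 5) -> (-18, -5)

(-18, -5)


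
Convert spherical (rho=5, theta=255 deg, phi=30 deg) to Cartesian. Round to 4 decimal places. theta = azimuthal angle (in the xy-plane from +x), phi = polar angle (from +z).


x = 5 * sin(30) * cos(255) = -0.647
y = 5 * sin(30) * sin(255) = -2.4148
z = 5 * cos(30) = 4.3301

(-0.647, -2.4148, 4.3301)


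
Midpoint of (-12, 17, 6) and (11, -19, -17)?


Midpoint = ((-12+11)/2, (17+-19)/2, (6+-17)/2) = (-0.5, -1, -5.5)

(-0.5, -1, -5.5)


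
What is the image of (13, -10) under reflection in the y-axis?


Reflection across y-axis: (x, y) -> (-x, y)
(13, -10) -> (-13, -10)

(-13, -10)


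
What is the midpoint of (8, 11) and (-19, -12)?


Midpoint = ((8+-19)/2, (11+-12)/2) = (-5.5, -0.5)

(-5.5, -0.5)


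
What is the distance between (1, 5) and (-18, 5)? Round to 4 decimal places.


d = sqrt((-18-1)^2 + (5-5)^2) = 19

19


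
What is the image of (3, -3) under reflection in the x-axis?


Reflection across x-axis: (x, y) -> (x, -y)
(3, -3) -> (3, 3)

(3, 3)


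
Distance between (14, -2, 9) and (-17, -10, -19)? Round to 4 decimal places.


d = sqrt((-17-14)^2 + (-10--2)^2 + (-19-9)^2) = 42.5323

42.5323


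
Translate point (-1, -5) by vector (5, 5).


Translation: (x+dx, y+dy) = (-1+5, -5+5) = (4, 0)

(4, 0)


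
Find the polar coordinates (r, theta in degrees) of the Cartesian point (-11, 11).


r = sqrt((-11)^2 + 11^2) = 15.5563
theta = atan2(11, -11) = 135 degrees

r = 15.5563, theta = 135 degrees


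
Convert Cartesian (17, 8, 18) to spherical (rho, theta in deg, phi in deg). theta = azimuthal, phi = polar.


rho = sqrt(17^2 + 8^2 + 18^2) = 26.0192
theta = atan2(8, 17) = 25.2011 deg
phi = acos(18/26.0192) = 46.2275 deg

rho = 26.0192, theta = 25.2011 deg, phi = 46.2275 deg


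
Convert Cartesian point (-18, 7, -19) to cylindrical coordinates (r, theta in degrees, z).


r = sqrt((-18)^2 + 7^2) = 19.3132
theta = atan2(7, -18) = 158.7495 deg
z = -19

r = 19.3132, theta = 158.7495 deg, z = -19


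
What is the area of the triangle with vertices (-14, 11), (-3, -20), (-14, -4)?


Area = |x1(y2-y3) + x2(y3-y1) + x3(y1-y2)| / 2
= |-14*(-20--4) + -3*(-4-11) + -14*(11--20)| / 2
= 82.5

82.5


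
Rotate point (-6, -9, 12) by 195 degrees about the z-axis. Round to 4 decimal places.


x' = -6*cos(195) - -9*sin(195) = 3.4662
y' = -6*sin(195) + -9*cos(195) = 10.2462
z' = 12

(3.4662, 10.2462, 12)


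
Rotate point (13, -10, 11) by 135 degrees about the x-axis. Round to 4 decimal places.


x' = 13
y' = -10*cos(135) - 11*sin(135) = -0.7071
z' = -10*sin(135) + 11*cos(135) = -14.8492

(13, -0.7071, -14.8492)


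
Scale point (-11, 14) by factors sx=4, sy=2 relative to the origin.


Scaling: (x*sx, y*sy) = (-11*4, 14*2) = (-44, 28)

(-44, 28)


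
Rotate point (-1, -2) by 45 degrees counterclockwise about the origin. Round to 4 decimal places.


x' = -1*cos(45) - -2*sin(45) = 0.7071
y' = -1*sin(45) + -2*cos(45) = -2.1213

(0.7071, -2.1213)


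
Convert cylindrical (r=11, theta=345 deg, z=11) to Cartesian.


x = 11 * cos(345) = 10.6252
y = 11 * sin(345) = -2.847
z = 11

(10.6252, -2.847, 11)


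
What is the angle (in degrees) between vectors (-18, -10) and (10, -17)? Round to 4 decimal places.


dot = -18*10 + -10*-17 = -10
|u| = 20.5913, |v| = 19.7231
cos(angle) = -0.0246
angle = 91.4109 degrees

91.4109 degrees


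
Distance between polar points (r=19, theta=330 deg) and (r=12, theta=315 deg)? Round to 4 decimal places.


d = sqrt(r1^2 + r2^2 - 2*r1*r2*cos(t2-t1))
d = sqrt(19^2 + 12^2 - 2*19*12*cos(315-330)) = 8.0335

8.0335


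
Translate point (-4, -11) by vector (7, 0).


Translation: (x+dx, y+dy) = (-4+7, -11+0) = (3, -11)

(3, -11)


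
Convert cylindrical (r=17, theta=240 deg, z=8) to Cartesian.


x = 17 * cos(240) = -8.5
y = 17 * sin(240) = -14.7224
z = 8

(-8.5, -14.7224, 8)


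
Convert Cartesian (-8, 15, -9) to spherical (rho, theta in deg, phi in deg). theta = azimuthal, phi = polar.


rho = sqrt((-8)^2 + 15^2 + (-9)^2) = 19.2354
theta = atan2(15, -8) = 118.0725 deg
phi = acos(-9/19.2354) = 117.8973 deg

rho = 19.2354, theta = 118.0725 deg, phi = 117.8973 deg


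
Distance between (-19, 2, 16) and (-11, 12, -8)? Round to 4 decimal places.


d = sqrt((-11--19)^2 + (12-2)^2 + (-8-16)^2) = 27.2029

27.2029


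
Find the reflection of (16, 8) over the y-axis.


Reflection across y-axis: (x, y) -> (-x, y)
(16, 8) -> (-16, 8)

(-16, 8)


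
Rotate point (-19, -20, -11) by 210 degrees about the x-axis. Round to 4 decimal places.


x' = -19
y' = -20*cos(210) - -11*sin(210) = 11.8205
z' = -20*sin(210) + -11*cos(210) = 19.5263

(-19, 11.8205, 19.5263)


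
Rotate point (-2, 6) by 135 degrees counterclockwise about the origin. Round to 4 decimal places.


x' = -2*cos(135) - 6*sin(135) = -2.8284
y' = -2*sin(135) + 6*cos(135) = -5.6569

(-2.8284, -5.6569)


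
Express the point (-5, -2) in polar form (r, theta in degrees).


r = sqrt((-5)^2 + (-2)^2) = 5.3852
theta = atan2(-2, -5) = 201.8014 degrees

r = 5.3852, theta = 201.8014 degrees


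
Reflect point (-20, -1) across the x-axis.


Reflection across x-axis: (x, y) -> (x, -y)
(-20, -1) -> (-20, 1)

(-20, 1)


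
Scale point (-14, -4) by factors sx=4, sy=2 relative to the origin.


Scaling: (x*sx, y*sy) = (-14*4, -4*2) = (-56, -8)

(-56, -8)


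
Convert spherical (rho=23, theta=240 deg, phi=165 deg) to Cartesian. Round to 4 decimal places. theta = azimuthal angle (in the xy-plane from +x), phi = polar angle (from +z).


x = 23 * sin(165) * cos(240) = -2.9764
y = 23 * sin(165) * sin(240) = -5.1553
z = 23 * cos(165) = -22.2163

(-2.9764, -5.1553, -22.2163)


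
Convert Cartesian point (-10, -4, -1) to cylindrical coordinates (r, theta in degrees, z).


r = sqrt((-10)^2 + (-4)^2) = 10.7703
theta = atan2(-4, -10) = 201.8014 deg
z = -1

r = 10.7703, theta = 201.8014 deg, z = -1


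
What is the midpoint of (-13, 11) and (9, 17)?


Midpoint = ((-13+9)/2, (11+17)/2) = (-2, 14)

(-2, 14)


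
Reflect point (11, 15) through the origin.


Reflection through origin: (x, y) -> (-x, -y)
(11, 15) -> (-11, -15)

(-11, -15)


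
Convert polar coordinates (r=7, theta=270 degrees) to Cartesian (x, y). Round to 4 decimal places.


x = 7 * cos(270) = 0
y = 7 * sin(270) = -7

(0, -7)


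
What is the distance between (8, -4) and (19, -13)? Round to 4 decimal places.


d = sqrt((19-8)^2 + (-13--4)^2) = 14.2127

14.2127


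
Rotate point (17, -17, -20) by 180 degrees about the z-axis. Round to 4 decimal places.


x' = 17*cos(180) - -17*sin(180) = -17
y' = 17*sin(180) + -17*cos(180) = 17
z' = -20

(-17, 17, -20)


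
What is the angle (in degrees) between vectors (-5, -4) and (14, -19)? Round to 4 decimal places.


dot = -5*14 + -4*-19 = 6
|u| = 6.4031, |v| = 23.6008
cos(angle) = 0.0397
angle = 87.7245 degrees

87.7245 degrees


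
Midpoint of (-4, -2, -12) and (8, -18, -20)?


Midpoint = ((-4+8)/2, (-2+-18)/2, (-12+-20)/2) = (2, -10, -16)

(2, -10, -16)


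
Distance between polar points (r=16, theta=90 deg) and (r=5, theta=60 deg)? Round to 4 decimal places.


d = sqrt(r1^2 + r2^2 - 2*r1*r2*cos(t2-t1))
d = sqrt(16^2 + 5^2 - 2*16*5*cos(60-90)) = 11.9347

11.9347


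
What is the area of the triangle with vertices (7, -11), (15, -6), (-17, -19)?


Area = |x1(y2-y3) + x2(y3-y1) + x3(y1-y2)| / 2
= |7*(-6--19) + 15*(-19--11) + -17*(-11--6)| / 2
= 28

28


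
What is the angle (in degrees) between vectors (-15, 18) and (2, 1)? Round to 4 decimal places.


dot = -15*2 + 18*1 = -12
|u| = 23.4307, |v| = 2.2361
cos(angle) = -0.229
angle = 103.2405 degrees

103.2405 degrees


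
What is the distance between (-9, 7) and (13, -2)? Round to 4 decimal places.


d = sqrt((13--9)^2 + (-2-7)^2) = 23.7697

23.7697


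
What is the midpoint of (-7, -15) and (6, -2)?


Midpoint = ((-7+6)/2, (-15+-2)/2) = (-0.5, -8.5)

(-0.5, -8.5)


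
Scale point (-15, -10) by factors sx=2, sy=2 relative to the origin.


Scaling: (x*sx, y*sy) = (-15*2, -10*2) = (-30, -20)

(-30, -20)


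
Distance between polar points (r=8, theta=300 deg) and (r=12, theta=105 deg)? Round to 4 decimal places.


d = sqrt(r1^2 + r2^2 - 2*r1*r2*cos(t2-t1))
d = sqrt(8^2 + 12^2 - 2*8*12*cos(105-300)) = 19.8358

19.8358


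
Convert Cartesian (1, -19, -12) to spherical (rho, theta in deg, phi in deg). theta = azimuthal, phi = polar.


rho = sqrt(1^2 + (-19)^2 + (-12)^2) = 22.4944
theta = atan2(-19, 1) = 273.0128 deg
phi = acos(-12/22.4944) = 122.2399 deg

rho = 22.4944, theta = 273.0128 deg, phi = 122.2399 deg


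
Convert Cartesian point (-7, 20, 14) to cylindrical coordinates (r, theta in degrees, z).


r = sqrt((-7)^2 + 20^2) = 21.1896
theta = atan2(20, -7) = 109.29 deg
z = 14

r = 21.1896, theta = 109.29 deg, z = 14


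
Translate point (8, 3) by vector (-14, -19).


Translation: (x+dx, y+dy) = (8+-14, 3+-19) = (-6, -16)

(-6, -16)


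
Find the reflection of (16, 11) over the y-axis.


Reflection across y-axis: (x, y) -> (-x, y)
(16, 11) -> (-16, 11)

(-16, 11)


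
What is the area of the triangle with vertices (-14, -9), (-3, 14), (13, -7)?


Area = |x1(y2-y3) + x2(y3-y1) + x3(y1-y2)| / 2
= |-14*(14--7) + -3*(-7--9) + 13*(-9-14)| / 2
= 299.5

299.5


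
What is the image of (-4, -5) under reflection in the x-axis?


Reflection across x-axis: (x, y) -> (x, -y)
(-4, -5) -> (-4, 5)

(-4, 5)


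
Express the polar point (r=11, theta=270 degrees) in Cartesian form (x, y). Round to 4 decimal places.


x = 11 * cos(270) = 0
y = 11 * sin(270) = -11

(0, -11)


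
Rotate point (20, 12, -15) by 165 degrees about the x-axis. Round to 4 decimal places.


x' = 20
y' = 12*cos(165) - -15*sin(165) = -7.7088
z' = 12*sin(165) + -15*cos(165) = 17.5947

(20, -7.7088, 17.5947)


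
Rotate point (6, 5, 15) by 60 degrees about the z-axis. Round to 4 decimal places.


x' = 6*cos(60) - 5*sin(60) = -1.3301
y' = 6*sin(60) + 5*cos(60) = 7.6962
z' = 15

(-1.3301, 7.6962, 15)


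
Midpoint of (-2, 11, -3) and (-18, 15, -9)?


Midpoint = ((-2+-18)/2, (11+15)/2, (-3+-9)/2) = (-10, 13, -6)

(-10, 13, -6)


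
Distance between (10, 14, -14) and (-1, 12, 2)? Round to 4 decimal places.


d = sqrt((-1-10)^2 + (12-14)^2 + (2--14)^2) = 19.5192

19.5192


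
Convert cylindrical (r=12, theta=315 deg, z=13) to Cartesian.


x = 12 * cos(315) = 8.4853
y = 12 * sin(315) = -8.4853
z = 13

(8.4853, -8.4853, 13)


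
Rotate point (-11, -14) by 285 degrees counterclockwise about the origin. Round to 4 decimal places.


x' = -11*cos(285) - -14*sin(285) = -16.37
y' = -11*sin(285) + -14*cos(285) = 7.0017

(-16.37, 7.0017)


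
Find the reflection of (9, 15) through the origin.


Reflection through origin: (x, y) -> (-x, -y)
(9, 15) -> (-9, -15)

(-9, -15)


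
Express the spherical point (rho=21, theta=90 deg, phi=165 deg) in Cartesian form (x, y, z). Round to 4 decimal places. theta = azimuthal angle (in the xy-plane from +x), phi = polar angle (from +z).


x = 21 * sin(165) * cos(90) = 0
y = 21 * sin(165) * sin(90) = 5.4352
z = 21 * cos(165) = -20.2844

(0, 5.4352, -20.2844)


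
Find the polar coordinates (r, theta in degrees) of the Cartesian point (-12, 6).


r = sqrt((-12)^2 + 6^2) = 13.4164
theta = atan2(6, -12) = 153.4349 degrees

r = 13.4164, theta = 153.4349 degrees


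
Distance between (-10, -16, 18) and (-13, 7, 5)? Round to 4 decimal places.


d = sqrt((-13--10)^2 + (7--16)^2 + (5-18)^2) = 26.5895

26.5895


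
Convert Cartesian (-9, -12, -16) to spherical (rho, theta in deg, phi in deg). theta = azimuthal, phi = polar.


rho = sqrt((-9)^2 + (-12)^2 + (-16)^2) = 21.9317
theta = atan2(-12, -9) = 233.1301 deg
phi = acos(-16/21.9317) = 136.8476 deg

rho = 21.9317, theta = 233.1301 deg, phi = 136.8476 deg


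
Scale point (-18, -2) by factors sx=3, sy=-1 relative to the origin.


Scaling: (x*sx, y*sy) = (-18*3, -2*-1) = (-54, 2)

(-54, 2)


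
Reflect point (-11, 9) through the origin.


Reflection through origin: (x, y) -> (-x, -y)
(-11, 9) -> (11, -9)

(11, -9)


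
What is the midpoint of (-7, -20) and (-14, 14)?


Midpoint = ((-7+-14)/2, (-20+14)/2) = (-10.5, -3)

(-10.5, -3)


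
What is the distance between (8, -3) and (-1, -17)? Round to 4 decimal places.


d = sqrt((-1-8)^2 + (-17--3)^2) = 16.6433

16.6433


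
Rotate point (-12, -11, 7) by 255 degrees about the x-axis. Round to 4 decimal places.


x' = -12
y' = -11*cos(255) - 7*sin(255) = 9.6085
z' = -11*sin(255) + 7*cos(255) = 8.8135

(-12, 9.6085, 8.8135)


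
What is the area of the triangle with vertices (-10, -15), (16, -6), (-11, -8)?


Area = |x1(y2-y3) + x2(y3-y1) + x3(y1-y2)| / 2
= |-10*(-6--8) + 16*(-8--15) + -11*(-15--6)| / 2
= 95.5

95.5


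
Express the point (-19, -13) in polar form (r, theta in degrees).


r = sqrt((-19)^2 + (-13)^2) = 23.0217
theta = atan2(-13, -19) = 214.3803 degrees

r = 23.0217, theta = 214.3803 degrees


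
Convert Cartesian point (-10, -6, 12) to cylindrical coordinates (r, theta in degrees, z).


r = sqrt((-10)^2 + (-6)^2) = 11.6619
theta = atan2(-6, -10) = 210.9638 deg
z = 12

r = 11.6619, theta = 210.9638 deg, z = 12


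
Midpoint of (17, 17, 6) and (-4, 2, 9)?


Midpoint = ((17+-4)/2, (17+2)/2, (6+9)/2) = (6.5, 9.5, 7.5)

(6.5, 9.5, 7.5)


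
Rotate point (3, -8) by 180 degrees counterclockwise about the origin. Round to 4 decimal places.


x' = 3*cos(180) - -8*sin(180) = -3
y' = 3*sin(180) + -8*cos(180) = 8

(-3, 8)


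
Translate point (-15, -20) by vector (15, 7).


Translation: (x+dx, y+dy) = (-15+15, -20+7) = (0, -13)

(0, -13)


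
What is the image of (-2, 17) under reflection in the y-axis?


Reflection across y-axis: (x, y) -> (-x, y)
(-2, 17) -> (2, 17)

(2, 17)


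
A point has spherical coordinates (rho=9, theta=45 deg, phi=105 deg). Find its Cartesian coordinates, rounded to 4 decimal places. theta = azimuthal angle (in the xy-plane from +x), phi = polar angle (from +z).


x = 9 * sin(105) * cos(45) = 6.1471
y = 9 * sin(105) * sin(45) = 6.1471
z = 9 * cos(105) = -2.3294

(6.1471, 6.1471, -2.3294)


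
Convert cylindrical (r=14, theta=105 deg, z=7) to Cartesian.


x = 14 * cos(105) = -3.6235
y = 14 * sin(105) = 13.523
z = 7

(-3.6235, 13.523, 7)


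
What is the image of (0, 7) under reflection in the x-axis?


Reflection across x-axis: (x, y) -> (x, -y)
(0, 7) -> (0, -7)

(0, -7)


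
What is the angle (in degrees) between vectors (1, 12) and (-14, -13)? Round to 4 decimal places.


dot = 1*-14 + 12*-13 = -170
|u| = 12.0416, |v| = 19.105
cos(angle) = -0.739
angle = 137.6425 degrees

137.6425 degrees


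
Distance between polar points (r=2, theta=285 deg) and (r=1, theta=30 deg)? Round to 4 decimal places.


d = sqrt(r1^2 + r2^2 - 2*r1*r2*cos(t2-t1))
d = sqrt(2^2 + 1^2 - 2*2*1*cos(30-285)) = 2.4567

2.4567


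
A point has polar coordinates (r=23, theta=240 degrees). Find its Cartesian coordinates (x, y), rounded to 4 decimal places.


x = 23 * cos(240) = -11.5
y = 23 * sin(240) = -19.9186

(-11.5, -19.9186)


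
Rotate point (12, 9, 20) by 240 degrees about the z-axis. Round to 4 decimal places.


x' = 12*cos(240) - 9*sin(240) = 1.7942
y' = 12*sin(240) + 9*cos(240) = -14.8923
z' = 20

(1.7942, -14.8923, 20)


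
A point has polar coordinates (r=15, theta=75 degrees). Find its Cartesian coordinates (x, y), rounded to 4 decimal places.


x = 15 * cos(75) = 3.8823
y = 15 * sin(75) = 14.4889

(3.8823, 14.4889)


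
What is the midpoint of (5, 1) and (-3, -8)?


Midpoint = ((5+-3)/2, (1+-8)/2) = (1, -3.5)

(1, -3.5)


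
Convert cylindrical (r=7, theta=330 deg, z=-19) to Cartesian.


x = 7 * cos(330) = 6.0622
y = 7 * sin(330) = -3.5
z = -19

(6.0622, -3.5, -19)


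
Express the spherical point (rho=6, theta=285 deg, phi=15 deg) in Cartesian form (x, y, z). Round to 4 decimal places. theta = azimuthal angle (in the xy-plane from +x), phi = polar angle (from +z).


x = 6 * sin(15) * cos(285) = 0.4019
y = 6 * sin(15) * sin(285) = -1.5
z = 6 * cos(15) = 5.7956

(0.4019, -1.5, 5.7956)


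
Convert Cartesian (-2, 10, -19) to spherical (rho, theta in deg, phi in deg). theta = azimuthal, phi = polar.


rho = sqrt((-2)^2 + 10^2 + (-19)^2) = 21.5639
theta = atan2(10, -2) = 101.3099 deg
phi = acos(-19/21.5639) = 151.7758 deg

rho = 21.5639, theta = 101.3099 deg, phi = 151.7758 deg


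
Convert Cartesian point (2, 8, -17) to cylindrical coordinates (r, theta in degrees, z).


r = sqrt(2^2 + 8^2) = 8.2462
theta = atan2(8, 2) = 75.9638 deg
z = -17

r = 8.2462, theta = 75.9638 deg, z = -17


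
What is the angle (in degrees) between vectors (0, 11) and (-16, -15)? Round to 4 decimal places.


dot = 0*-16 + 11*-15 = -165
|u| = 11, |v| = 21.9317
cos(angle) = -0.6839
angle = 133.1524 degrees

133.1524 degrees


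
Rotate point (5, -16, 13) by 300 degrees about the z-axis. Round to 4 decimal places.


x' = 5*cos(300) - -16*sin(300) = -11.3564
y' = 5*sin(300) + -16*cos(300) = -12.3301
z' = 13

(-11.3564, -12.3301, 13)


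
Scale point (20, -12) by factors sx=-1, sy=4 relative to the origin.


Scaling: (x*sx, y*sy) = (20*-1, -12*4) = (-20, -48)

(-20, -48)


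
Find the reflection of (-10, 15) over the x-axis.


Reflection across x-axis: (x, y) -> (x, -y)
(-10, 15) -> (-10, -15)

(-10, -15)


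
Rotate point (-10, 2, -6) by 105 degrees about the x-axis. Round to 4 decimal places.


x' = -10
y' = 2*cos(105) - -6*sin(105) = 5.2779
z' = 2*sin(105) + -6*cos(105) = 3.4848

(-10, 5.2779, 3.4848)


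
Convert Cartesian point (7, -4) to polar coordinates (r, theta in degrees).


r = sqrt(7^2 + (-4)^2) = 8.0623
theta = atan2(-4, 7) = 330.2551 degrees

r = 8.0623, theta = 330.2551 degrees


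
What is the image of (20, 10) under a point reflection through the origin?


Reflection through origin: (x, y) -> (-x, -y)
(20, 10) -> (-20, -10)

(-20, -10)


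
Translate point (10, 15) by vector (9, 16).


Translation: (x+dx, y+dy) = (10+9, 15+16) = (19, 31)

(19, 31)


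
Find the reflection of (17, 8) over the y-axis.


Reflection across y-axis: (x, y) -> (-x, y)
(17, 8) -> (-17, 8)

(-17, 8)


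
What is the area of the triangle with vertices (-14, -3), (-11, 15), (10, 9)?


Area = |x1(y2-y3) + x2(y3-y1) + x3(y1-y2)| / 2
= |-14*(15-9) + -11*(9--3) + 10*(-3-15)| / 2
= 198

198


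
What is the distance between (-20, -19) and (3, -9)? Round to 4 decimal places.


d = sqrt((3--20)^2 + (-9--19)^2) = 25.0799

25.0799


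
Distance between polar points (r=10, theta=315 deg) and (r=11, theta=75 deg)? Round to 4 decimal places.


d = sqrt(r1^2 + r2^2 - 2*r1*r2*cos(t2-t1))
d = sqrt(10^2 + 11^2 - 2*10*11*cos(75-315)) = 18.1934

18.1934


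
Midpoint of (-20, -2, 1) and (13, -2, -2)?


Midpoint = ((-20+13)/2, (-2+-2)/2, (1+-2)/2) = (-3.5, -2, -0.5)

(-3.5, -2, -0.5)


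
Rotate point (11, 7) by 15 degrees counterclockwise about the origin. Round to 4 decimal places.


x' = 11*cos(15) - 7*sin(15) = 8.8135
y' = 11*sin(15) + 7*cos(15) = 9.6085

(8.8135, 9.6085)


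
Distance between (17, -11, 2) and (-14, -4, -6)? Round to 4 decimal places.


d = sqrt((-14-17)^2 + (-4--11)^2 + (-6-2)^2) = 32.7719

32.7719


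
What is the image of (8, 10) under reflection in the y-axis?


Reflection across y-axis: (x, y) -> (-x, y)
(8, 10) -> (-8, 10)

(-8, 10)


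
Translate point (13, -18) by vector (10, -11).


Translation: (x+dx, y+dy) = (13+10, -18+-11) = (23, -29)

(23, -29)


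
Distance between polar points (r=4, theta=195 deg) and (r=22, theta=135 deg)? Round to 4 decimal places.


d = sqrt(r1^2 + r2^2 - 2*r1*r2*cos(t2-t1))
d = sqrt(4^2 + 22^2 - 2*4*22*cos(135-195)) = 20.2978

20.2978


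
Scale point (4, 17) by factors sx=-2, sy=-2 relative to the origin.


Scaling: (x*sx, y*sy) = (4*-2, 17*-2) = (-8, -34)

(-8, -34)


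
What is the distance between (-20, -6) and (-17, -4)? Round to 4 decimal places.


d = sqrt((-17--20)^2 + (-4--6)^2) = 3.6056

3.6056


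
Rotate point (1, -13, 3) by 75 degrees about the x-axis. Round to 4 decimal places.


x' = 1
y' = -13*cos(75) - 3*sin(75) = -6.2624
z' = -13*sin(75) + 3*cos(75) = -11.7806

(1, -6.2624, -11.7806)


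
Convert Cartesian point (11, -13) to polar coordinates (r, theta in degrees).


r = sqrt(11^2 + (-13)^2) = 17.0294
theta = atan2(-13, 11) = 310.2364 degrees

r = 17.0294, theta = 310.2364 degrees


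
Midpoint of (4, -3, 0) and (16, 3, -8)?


Midpoint = ((4+16)/2, (-3+3)/2, (0+-8)/2) = (10, 0, -4)

(10, 0, -4)


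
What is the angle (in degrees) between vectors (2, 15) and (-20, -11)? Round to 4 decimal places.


dot = 2*-20 + 15*-11 = -205
|u| = 15.1327, |v| = 22.8254
cos(angle) = -0.5935
angle = 126.4054 degrees

126.4054 degrees


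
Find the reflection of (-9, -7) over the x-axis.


Reflection across x-axis: (x, y) -> (x, -y)
(-9, -7) -> (-9, 7)

(-9, 7)


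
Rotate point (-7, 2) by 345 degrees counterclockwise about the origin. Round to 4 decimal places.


x' = -7*cos(345) - 2*sin(345) = -6.2438
y' = -7*sin(345) + 2*cos(345) = 3.7436

(-6.2438, 3.7436)


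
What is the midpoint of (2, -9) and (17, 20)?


Midpoint = ((2+17)/2, (-9+20)/2) = (9.5, 5.5)

(9.5, 5.5)


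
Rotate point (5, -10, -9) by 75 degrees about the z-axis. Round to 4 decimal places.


x' = 5*cos(75) - -10*sin(75) = 10.9534
y' = 5*sin(75) + -10*cos(75) = 2.2414
z' = -9

(10.9534, 2.2414, -9)


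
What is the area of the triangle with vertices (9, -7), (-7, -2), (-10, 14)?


Area = |x1(y2-y3) + x2(y3-y1) + x3(y1-y2)| / 2
= |9*(-2-14) + -7*(14--7) + -10*(-7--2)| / 2
= 120.5

120.5


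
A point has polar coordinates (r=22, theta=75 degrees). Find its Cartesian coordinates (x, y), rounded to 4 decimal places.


x = 22 * cos(75) = 5.694
y = 22 * sin(75) = 21.2504

(5.694, 21.2504)


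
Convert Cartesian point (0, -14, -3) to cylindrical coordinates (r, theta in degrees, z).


r = sqrt(0^2 + (-14)^2) = 14
theta = atan2(-14, 0) = 270 deg
z = -3

r = 14, theta = 270 deg, z = -3


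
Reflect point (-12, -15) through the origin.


Reflection through origin: (x, y) -> (-x, -y)
(-12, -15) -> (12, 15)

(12, 15)


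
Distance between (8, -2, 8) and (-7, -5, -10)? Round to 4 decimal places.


d = sqrt((-7-8)^2 + (-5--2)^2 + (-10-8)^2) = 23.622

23.622


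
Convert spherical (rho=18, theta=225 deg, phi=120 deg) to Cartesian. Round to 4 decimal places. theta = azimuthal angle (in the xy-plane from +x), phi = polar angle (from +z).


x = 18 * sin(120) * cos(225) = -11.0227
y = 18 * sin(120) * sin(225) = -11.0227
z = 18 * cos(120) = -9

(-11.0227, -11.0227, -9)


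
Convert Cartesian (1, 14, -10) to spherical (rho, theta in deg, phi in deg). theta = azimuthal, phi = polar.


rho = sqrt(1^2 + 14^2 + (-10)^2) = 17.2337
theta = atan2(14, 1) = 85.9144 deg
phi = acos(-10/17.2337) = 125.4688 deg

rho = 17.2337, theta = 85.9144 deg, phi = 125.4688 deg


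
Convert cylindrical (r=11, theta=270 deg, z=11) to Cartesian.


x = 11 * cos(270) = 0
y = 11 * sin(270) = -11
z = 11

(0, -11, 11)


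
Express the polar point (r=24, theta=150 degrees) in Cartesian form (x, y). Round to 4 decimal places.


x = 24 * cos(150) = -20.7846
y = 24 * sin(150) = 12

(-20.7846, 12)


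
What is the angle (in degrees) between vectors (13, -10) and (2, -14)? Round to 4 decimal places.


dot = 13*2 + -10*-14 = 166
|u| = 16.4012, |v| = 14.1421
cos(angle) = 0.7157
angle = 44.3013 degrees

44.3013 degrees


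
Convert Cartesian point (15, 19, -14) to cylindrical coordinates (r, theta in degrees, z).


r = sqrt(15^2 + 19^2) = 24.2074
theta = atan2(19, 15) = 51.7098 deg
z = -14

r = 24.2074, theta = 51.7098 deg, z = -14


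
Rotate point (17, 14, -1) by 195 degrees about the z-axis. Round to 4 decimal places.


x' = 17*cos(195) - 14*sin(195) = -12.7973
y' = 17*sin(195) + 14*cos(195) = -17.9229
z' = -1

(-12.7973, -17.9229, -1)


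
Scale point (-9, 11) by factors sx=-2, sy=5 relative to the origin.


Scaling: (x*sx, y*sy) = (-9*-2, 11*5) = (18, 55)

(18, 55)


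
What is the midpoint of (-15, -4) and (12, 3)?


Midpoint = ((-15+12)/2, (-4+3)/2) = (-1.5, -0.5)

(-1.5, -0.5)


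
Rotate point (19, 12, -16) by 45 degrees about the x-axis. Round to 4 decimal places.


x' = 19
y' = 12*cos(45) - -16*sin(45) = 19.799
z' = 12*sin(45) + -16*cos(45) = -2.8284

(19, 19.799, -2.8284)


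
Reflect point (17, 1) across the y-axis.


Reflection across y-axis: (x, y) -> (-x, y)
(17, 1) -> (-17, 1)

(-17, 1)


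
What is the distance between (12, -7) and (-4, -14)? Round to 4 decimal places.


d = sqrt((-4-12)^2 + (-14--7)^2) = 17.4642

17.4642


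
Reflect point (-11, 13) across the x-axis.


Reflection across x-axis: (x, y) -> (x, -y)
(-11, 13) -> (-11, -13)

(-11, -13)


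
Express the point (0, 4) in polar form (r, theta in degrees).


r = sqrt(0^2 + 4^2) = 4
theta = atan2(4, 0) = 90 degrees

r = 4, theta = 90 degrees


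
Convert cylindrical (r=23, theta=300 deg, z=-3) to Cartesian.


x = 23 * cos(300) = 11.5
y = 23 * sin(300) = -19.9186
z = -3

(11.5, -19.9186, -3)


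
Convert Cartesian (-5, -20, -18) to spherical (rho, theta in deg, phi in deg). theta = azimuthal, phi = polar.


rho = sqrt((-5)^2 + (-20)^2 + (-18)^2) = 27.3679
theta = atan2(-20, -5) = 255.9638 deg
phi = acos(-18/27.3679) = 131.1251 deg

rho = 27.3679, theta = 255.9638 deg, phi = 131.1251 deg


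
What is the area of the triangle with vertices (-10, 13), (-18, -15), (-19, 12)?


Area = |x1(y2-y3) + x2(y3-y1) + x3(y1-y2)| / 2
= |-10*(-15-12) + -18*(12-13) + -19*(13--15)| / 2
= 122

122


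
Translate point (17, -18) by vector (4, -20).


Translation: (x+dx, y+dy) = (17+4, -18+-20) = (21, -38)

(21, -38)


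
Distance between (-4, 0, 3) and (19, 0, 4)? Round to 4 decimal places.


d = sqrt((19--4)^2 + (0-0)^2 + (4-3)^2) = 23.0217

23.0217


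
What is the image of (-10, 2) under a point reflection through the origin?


Reflection through origin: (x, y) -> (-x, -y)
(-10, 2) -> (10, -2)

(10, -2)


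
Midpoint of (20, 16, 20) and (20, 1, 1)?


Midpoint = ((20+20)/2, (16+1)/2, (20+1)/2) = (20, 8.5, 10.5)

(20, 8.5, 10.5)


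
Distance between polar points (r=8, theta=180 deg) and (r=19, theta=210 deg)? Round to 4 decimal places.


d = sqrt(r1^2 + r2^2 - 2*r1*r2*cos(t2-t1))
d = sqrt(8^2 + 19^2 - 2*8*19*cos(210-180)) = 12.7172

12.7172


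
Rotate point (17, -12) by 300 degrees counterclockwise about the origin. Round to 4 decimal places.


x' = 17*cos(300) - -12*sin(300) = -1.8923
y' = 17*sin(300) + -12*cos(300) = -20.7224

(-1.8923, -20.7224)


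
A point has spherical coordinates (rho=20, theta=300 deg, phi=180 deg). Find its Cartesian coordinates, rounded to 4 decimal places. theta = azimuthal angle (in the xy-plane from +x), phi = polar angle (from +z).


x = 20 * sin(180) * cos(300) = 0
y = 20 * sin(180) * sin(300) = 0
z = 20 * cos(180) = -20

(0, 0, -20)


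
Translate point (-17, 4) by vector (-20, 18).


Translation: (x+dx, y+dy) = (-17+-20, 4+18) = (-37, 22)

(-37, 22)


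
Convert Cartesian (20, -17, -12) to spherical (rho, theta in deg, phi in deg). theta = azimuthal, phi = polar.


rho = sqrt(20^2 + (-17)^2 + (-12)^2) = 28.8617
theta = atan2(-17, 20) = 319.6355 deg
phi = acos(-12/28.8617) = 114.5682 deg

rho = 28.8617, theta = 319.6355 deg, phi = 114.5682 deg


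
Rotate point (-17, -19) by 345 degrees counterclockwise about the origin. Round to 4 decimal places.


x' = -17*cos(345) - -19*sin(345) = -21.3383
y' = -17*sin(345) + -19*cos(345) = -13.9527

(-21.3383, -13.9527)


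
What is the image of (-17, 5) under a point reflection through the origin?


Reflection through origin: (x, y) -> (-x, -y)
(-17, 5) -> (17, -5)

(17, -5)


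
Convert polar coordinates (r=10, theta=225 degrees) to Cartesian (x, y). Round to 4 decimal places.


x = 10 * cos(225) = -7.0711
y = 10 * sin(225) = -7.0711

(-7.0711, -7.0711)


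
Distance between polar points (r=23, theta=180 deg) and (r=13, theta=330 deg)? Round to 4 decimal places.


d = sqrt(r1^2 + r2^2 - 2*r1*r2*cos(t2-t1))
d = sqrt(23^2 + 13^2 - 2*23*13*cos(330-180)) = 34.8695

34.8695


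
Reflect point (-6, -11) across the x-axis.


Reflection across x-axis: (x, y) -> (x, -y)
(-6, -11) -> (-6, 11)

(-6, 11)


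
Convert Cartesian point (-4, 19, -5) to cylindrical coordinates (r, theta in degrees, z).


r = sqrt((-4)^2 + 19^2) = 19.4165
theta = atan2(19, -4) = 101.8887 deg
z = -5

r = 19.4165, theta = 101.8887 deg, z = -5


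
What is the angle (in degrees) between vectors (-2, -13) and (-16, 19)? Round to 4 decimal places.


dot = -2*-16 + -13*19 = -215
|u| = 13.1529, |v| = 24.8395
cos(angle) = -0.6581
angle = 131.1529 degrees

131.1529 degrees


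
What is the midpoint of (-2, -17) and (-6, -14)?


Midpoint = ((-2+-6)/2, (-17+-14)/2) = (-4, -15.5)

(-4, -15.5)


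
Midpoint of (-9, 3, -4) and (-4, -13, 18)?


Midpoint = ((-9+-4)/2, (3+-13)/2, (-4+18)/2) = (-6.5, -5, 7)

(-6.5, -5, 7)


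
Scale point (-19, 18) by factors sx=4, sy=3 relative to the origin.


Scaling: (x*sx, y*sy) = (-19*4, 18*3) = (-76, 54)

(-76, 54)


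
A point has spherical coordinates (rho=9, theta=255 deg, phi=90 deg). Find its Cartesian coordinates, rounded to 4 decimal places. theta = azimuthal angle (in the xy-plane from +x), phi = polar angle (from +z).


x = 9 * sin(90) * cos(255) = -2.3294
y = 9 * sin(90) * sin(255) = -8.6933
z = 9 * cos(90) = 0

(-2.3294, -8.6933, 0)


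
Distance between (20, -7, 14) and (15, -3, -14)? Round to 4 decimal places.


d = sqrt((15-20)^2 + (-3--7)^2 + (-14-14)^2) = 28.7228

28.7228


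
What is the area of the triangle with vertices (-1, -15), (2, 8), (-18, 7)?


Area = |x1(y2-y3) + x2(y3-y1) + x3(y1-y2)| / 2
= |-1*(8-7) + 2*(7--15) + -18*(-15-8)| / 2
= 228.5

228.5


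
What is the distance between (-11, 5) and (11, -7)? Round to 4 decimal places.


d = sqrt((11--11)^2 + (-7-5)^2) = 25.0599

25.0599


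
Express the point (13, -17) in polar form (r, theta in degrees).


r = sqrt(13^2 + (-17)^2) = 21.4009
theta = atan2(-17, 13) = 307.4054 degrees

r = 21.4009, theta = 307.4054 degrees


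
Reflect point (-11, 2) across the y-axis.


Reflection across y-axis: (x, y) -> (-x, y)
(-11, 2) -> (11, 2)

(11, 2)


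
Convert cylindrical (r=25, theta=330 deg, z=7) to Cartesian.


x = 25 * cos(330) = 21.6506
y = 25 * sin(330) = -12.5
z = 7

(21.6506, -12.5, 7)


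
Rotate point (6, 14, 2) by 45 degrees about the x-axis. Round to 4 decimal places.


x' = 6
y' = 14*cos(45) - 2*sin(45) = 8.4853
z' = 14*sin(45) + 2*cos(45) = 11.3137

(6, 8.4853, 11.3137)


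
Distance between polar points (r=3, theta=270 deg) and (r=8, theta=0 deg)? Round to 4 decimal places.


d = sqrt(r1^2 + r2^2 - 2*r1*r2*cos(t2-t1))
d = sqrt(3^2 + 8^2 - 2*3*8*cos(0-270)) = 8.544

8.544


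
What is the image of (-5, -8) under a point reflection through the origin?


Reflection through origin: (x, y) -> (-x, -y)
(-5, -8) -> (5, 8)

(5, 8)


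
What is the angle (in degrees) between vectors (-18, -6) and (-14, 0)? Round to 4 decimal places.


dot = -18*-14 + -6*0 = 252
|u| = 18.9737, |v| = 14
cos(angle) = 0.9487
angle = 18.4349 degrees

18.4349 degrees


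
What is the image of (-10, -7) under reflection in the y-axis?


Reflection across y-axis: (x, y) -> (-x, y)
(-10, -7) -> (10, -7)

(10, -7)


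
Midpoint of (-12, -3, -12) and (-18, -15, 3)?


Midpoint = ((-12+-18)/2, (-3+-15)/2, (-12+3)/2) = (-15, -9, -4.5)

(-15, -9, -4.5)


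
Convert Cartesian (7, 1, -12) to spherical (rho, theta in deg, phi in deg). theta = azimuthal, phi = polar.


rho = sqrt(7^2 + 1^2 + (-12)^2) = 13.9284
theta = atan2(1, 7) = 8.1301 deg
phi = acos(-12/13.9284) = 149.491 deg

rho = 13.9284, theta = 8.1301 deg, phi = 149.491 deg


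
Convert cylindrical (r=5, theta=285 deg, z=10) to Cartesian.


x = 5 * cos(285) = 1.2941
y = 5 * sin(285) = -4.8296
z = 10

(1.2941, -4.8296, 10)


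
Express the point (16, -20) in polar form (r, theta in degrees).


r = sqrt(16^2 + (-20)^2) = 25.6125
theta = atan2(-20, 16) = 308.6598 degrees

r = 25.6125, theta = 308.6598 degrees


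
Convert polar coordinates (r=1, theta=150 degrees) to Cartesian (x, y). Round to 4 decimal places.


x = 1 * cos(150) = -0.866
y = 1 * sin(150) = 0.5

(-0.866, 0.5)


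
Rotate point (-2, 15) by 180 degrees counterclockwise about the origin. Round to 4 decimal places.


x' = -2*cos(180) - 15*sin(180) = 2
y' = -2*sin(180) + 15*cos(180) = -15

(2, -15)


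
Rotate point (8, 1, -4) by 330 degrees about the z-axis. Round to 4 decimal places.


x' = 8*cos(330) - 1*sin(330) = 7.4282
y' = 8*sin(330) + 1*cos(330) = -3.134
z' = -4

(7.4282, -3.134, -4)


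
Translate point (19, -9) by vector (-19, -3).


Translation: (x+dx, y+dy) = (19+-19, -9+-3) = (0, -12)

(0, -12)


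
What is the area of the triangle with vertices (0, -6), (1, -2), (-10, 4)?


Area = |x1(y2-y3) + x2(y3-y1) + x3(y1-y2)| / 2
= |0*(-2-4) + 1*(4--6) + -10*(-6--2)| / 2
= 25

25


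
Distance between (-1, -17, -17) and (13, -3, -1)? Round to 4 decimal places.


d = sqrt((13--1)^2 + (-3--17)^2 + (-1--17)^2) = 25.4558

25.4558


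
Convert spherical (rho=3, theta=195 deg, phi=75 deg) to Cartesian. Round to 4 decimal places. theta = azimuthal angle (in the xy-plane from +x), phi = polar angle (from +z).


x = 3 * sin(75) * cos(195) = -2.799
y = 3 * sin(75) * sin(195) = -0.75
z = 3 * cos(75) = 0.7765

(-2.799, -0.75, 0.7765)


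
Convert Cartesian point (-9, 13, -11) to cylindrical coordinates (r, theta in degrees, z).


r = sqrt((-9)^2 + 13^2) = 15.8114
theta = atan2(13, -9) = 124.6952 deg
z = -11

r = 15.8114, theta = 124.6952 deg, z = -11


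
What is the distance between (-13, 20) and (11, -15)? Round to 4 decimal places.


d = sqrt((11--13)^2 + (-15-20)^2) = 42.4382

42.4382


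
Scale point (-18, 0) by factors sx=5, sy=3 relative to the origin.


Scaling: (x*sx, y*sy) = (-18*5, 0*3) = (-90, 0)

(-90, 0)


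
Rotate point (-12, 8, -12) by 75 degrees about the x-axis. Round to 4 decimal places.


x' = -12
y' = 8*cos(75) - -12*sin(75) = 13.6617
z' = 8*sin(75) + -12*cos(75) = 4.6216

(-12, 13.6617, 4.6216)


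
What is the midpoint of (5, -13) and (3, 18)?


Midpoint = ((5+3)/2, (-13+18)/2) = (4, 2.5)

(4, 2.5)


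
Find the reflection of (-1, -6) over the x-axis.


Reflection across x-axis: (x, y) -> (x, -y)
(-1, -6) -> (-1, 6)

(-1, 6)


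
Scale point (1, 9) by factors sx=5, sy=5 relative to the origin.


Scaling: (x*sx, y*sy) = (1*5, 9*5) = (5, 45)

(5, 45)


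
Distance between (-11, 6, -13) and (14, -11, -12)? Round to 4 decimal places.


d = sqrt((14--11)^2 + (-11-6)^2 + (-12--13)^2) = 30.249

30.249


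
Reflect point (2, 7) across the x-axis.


Reflection across x-axis: (x, y) -> (x, -y)
(2, 7) -> (2, -7)

(2, -7)


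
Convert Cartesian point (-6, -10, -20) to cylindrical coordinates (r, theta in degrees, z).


r = sqrt((-6)^2 + (-10)^2) = 11.6619
theta = atan2(-10, -6) = 239.0362 deg
z = -20

r = 11.6619, theta = 239.0362 deg, z = -20


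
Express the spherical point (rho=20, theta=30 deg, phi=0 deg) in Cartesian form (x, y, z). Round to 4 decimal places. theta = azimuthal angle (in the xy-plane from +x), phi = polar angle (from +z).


x = 20 * sin(0) * cos(30) = 0
y = 20 * sin(0) * sin(30) = 0
z = 20 * cos(0) = 20

(0, 0, 20)


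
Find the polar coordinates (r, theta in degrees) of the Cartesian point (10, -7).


r = sqrt(10^2 + (-7)^2) = 12.2066
theta = atan2(-7, 10) = 325.008 degrees

r = 12.2066, theta = 325.008 degrees


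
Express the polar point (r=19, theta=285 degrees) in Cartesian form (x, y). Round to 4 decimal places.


x = 19 * cos(285) = 4.9176
y = 19 * sin(285) = -18.3526

(4.9176, -18.3526)


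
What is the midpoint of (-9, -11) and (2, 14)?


Midpoint = ((-9+2)/2, (-11+14)/2) = (-3.5, 1.5)

(-3.5, 1.5)


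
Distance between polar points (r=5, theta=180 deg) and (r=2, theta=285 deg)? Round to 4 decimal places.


d = sqrt(r1^2 + r2^2 - 2*r1*r2*cos(t2-t1))
d = sqrt(5^2 + 2^2 - 2*5*2*cos(285-180)) = 5.8461

5.8461
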